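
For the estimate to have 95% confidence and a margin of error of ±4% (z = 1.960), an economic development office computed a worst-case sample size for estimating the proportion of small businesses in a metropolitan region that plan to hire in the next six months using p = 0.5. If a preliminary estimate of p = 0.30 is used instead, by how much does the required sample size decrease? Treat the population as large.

96

Conservative (p = 0.5): n = 1.960² × 0.25 / 0.040² ≈ 600.25 → 601.
Using p = 0.30: p(1−p) = 0.2100, so n = 1.960² × 0.2100 / 0.040² ≈ 504.21 → 505.
Reduction: 601 − 505 = 96.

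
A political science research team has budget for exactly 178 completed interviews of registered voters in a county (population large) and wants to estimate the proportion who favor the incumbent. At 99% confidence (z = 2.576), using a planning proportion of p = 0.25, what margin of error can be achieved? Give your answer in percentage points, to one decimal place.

8.4

SE(p̂) = √[p(1−p)/n] = √[0.1875/178] = 0.03246.
E = z × SE = 2.576 × 0.03246 = 0.08361, or 8.4 percentage points.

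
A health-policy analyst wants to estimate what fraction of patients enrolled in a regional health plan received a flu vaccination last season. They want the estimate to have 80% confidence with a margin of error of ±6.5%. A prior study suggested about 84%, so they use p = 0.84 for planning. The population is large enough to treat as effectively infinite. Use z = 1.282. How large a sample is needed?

53

With p = 0.84, p(1−p) = 0.1344.
n = z²·p(1−p)/E² = 1.282² × 0.1344 / 0.065² = 1.6435 × 0.1344 / 0.004225 ≈ 52.28.
Rounding up gives n = 53.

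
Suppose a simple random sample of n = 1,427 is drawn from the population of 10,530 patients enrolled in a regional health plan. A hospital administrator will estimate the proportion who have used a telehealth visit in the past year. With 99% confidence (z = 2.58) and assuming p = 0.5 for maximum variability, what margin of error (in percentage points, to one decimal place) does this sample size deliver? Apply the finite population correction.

Finite-population factor: (N−n)/(N−1) = (10530−1427)/(10530−1) = 0.8646.
SE(p̂) = √[p(1−p)/n · (N−n)/(N−1)] = √[0.2500/1427 × 0.8646] = 0.01231.
E = z × SE = 2.58 × 0.01231 = 0.03175 ≈ 3.2 percentage points.

3.2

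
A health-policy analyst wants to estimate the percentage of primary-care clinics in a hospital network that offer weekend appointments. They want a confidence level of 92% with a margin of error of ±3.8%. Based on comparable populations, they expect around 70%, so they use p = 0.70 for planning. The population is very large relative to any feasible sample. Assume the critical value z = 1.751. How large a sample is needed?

446

With p = 0.70, p(1−p) = 0.2100.
n = z²·p(1−p)/E² = 1.751² × 0.2100 / 0.038² = 3.0660 × 0.2100 / 0.001444 ≈ 445.89.
Rounding up gives n = 446.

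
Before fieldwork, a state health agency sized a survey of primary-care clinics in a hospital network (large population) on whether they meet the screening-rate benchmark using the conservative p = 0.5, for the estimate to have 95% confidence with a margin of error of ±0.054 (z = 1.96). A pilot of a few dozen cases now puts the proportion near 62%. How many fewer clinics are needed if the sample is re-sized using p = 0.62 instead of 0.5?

Conservative (p = 0.5): n = 1.96² × 0.25 / 0.054² ≈ 329.36 → 330.
Using p = 0.62: p(1−p) = 0.2356, so n = 1.96² × 0.2356 / 0.054² ≈ 310.38 → 311.
Reduction: 330 − 311 = 19.

19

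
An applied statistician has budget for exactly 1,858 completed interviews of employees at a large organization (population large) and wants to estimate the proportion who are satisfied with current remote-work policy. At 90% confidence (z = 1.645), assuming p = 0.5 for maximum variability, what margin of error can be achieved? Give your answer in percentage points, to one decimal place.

SE(p̂) = √[p(1−p)/n] = √[0.2500/1858] = 0.01160.
E = z × SE = 1.645 × 0.01160 = 0.01908, or 1.9 percentage points.

1.9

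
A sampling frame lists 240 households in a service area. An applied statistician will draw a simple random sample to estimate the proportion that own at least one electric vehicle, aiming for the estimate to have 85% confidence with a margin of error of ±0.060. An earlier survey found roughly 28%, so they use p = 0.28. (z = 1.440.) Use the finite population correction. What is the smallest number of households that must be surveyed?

Unadjusted: n₀ = 1.440² × 0.28 × 0.72 / 0.060² ≈ 116.12, so n₀ = 117.
Finite population correction with N = 240: n = n₀ / (1 + (n₀−1)/N) = 117 / (1 + 116/240) = 117 / 1.4833 ≈ 78.88.
Rounding up, n = 79.

79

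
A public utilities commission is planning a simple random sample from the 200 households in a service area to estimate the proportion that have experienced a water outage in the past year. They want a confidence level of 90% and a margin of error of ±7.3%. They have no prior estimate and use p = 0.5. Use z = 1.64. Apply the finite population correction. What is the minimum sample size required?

78

Unadjusted: n₀ = 1.64² × 0.50 × 0.50 / 0.073² ≈ 126.18, so n₀ = 127.
Finite population correction with N = 200: n = n₀ / (1 + (n₀−1)/N) = 127 / (1 + 126/200) = 127 / 1.6300 ≈ 77.91.
Rounding up, n = 78.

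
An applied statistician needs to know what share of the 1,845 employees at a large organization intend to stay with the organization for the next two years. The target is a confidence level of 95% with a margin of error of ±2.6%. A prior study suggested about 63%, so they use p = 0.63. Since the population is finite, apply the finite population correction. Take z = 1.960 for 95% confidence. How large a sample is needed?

Unadjusted: n₀ = 1.960² × 0.63 × 0.37 / 0.026² ≈ 1324.67, so n₀ = 1325.
Finite population correction with N = 1,845: n = n₀ / (1 + (n₀−1)/N) = 1325 / (1 + 1324/1845) = 1325 / 1.7176 ≈ 771.42.
Rounding up, n = 772.

772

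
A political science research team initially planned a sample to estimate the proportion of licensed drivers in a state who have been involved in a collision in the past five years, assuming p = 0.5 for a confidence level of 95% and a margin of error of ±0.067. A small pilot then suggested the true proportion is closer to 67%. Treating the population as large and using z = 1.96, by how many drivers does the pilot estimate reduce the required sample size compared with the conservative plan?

24

Conservative (p = 0.5): n = 1.96² × 0.25 / 0.067² ≈ 213.95 → 214.
Using p = 0.67: p(1−p) = 0.2211, so n = 1.96² × 0.2211 / 0.067² ≈ 189.21 → 190.
Reduction: 214 − 190 = 24.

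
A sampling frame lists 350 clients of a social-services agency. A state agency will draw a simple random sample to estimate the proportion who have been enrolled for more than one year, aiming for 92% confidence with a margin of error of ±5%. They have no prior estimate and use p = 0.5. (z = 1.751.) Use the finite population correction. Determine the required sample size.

164

Unadjusted: n₀ = 1.751² × 0.50 × 0.50 / 0.050² ≈ 306.60, so n₀ = 307.
Finite population correction with N = 350: n = n₀ / (1 + (n₀−1)/N) = 307 / (1 + 306/350) = 307 / 1.8743 ≈ 163.80.
Rounding up, n = 164.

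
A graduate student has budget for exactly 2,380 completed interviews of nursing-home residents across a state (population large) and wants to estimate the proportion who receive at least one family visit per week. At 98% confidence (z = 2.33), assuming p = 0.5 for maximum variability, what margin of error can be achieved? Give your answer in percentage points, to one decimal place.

SE(p̂) = √[p(1−p)/n] = √[0.2500/2380] = 0.01025.
E = z × SE = 2.33 × 0.01025 = 0.02388, or 2.4 percentage points.

2.4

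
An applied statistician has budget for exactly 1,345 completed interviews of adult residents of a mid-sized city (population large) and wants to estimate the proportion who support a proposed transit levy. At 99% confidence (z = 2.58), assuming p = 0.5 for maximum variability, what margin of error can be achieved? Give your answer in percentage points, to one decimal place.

3.5

SE(p̂) = √[p(1−p)/n] = √[0.2500/1345] = 0.01363.
E = z × SE = 2.58 × 0.01363 = 0.03517, or 3.5 percentage points.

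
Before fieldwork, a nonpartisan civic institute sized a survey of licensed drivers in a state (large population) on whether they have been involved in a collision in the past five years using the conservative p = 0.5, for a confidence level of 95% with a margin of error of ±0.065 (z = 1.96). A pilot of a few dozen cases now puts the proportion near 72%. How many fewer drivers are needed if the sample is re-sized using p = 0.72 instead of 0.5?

44

Conservative (p = 0.5): n = 1.96² × 0.25 / 0.065² ≈ 227.31 → 228.
Using p = 0.72: p(1−p) = 0.2016, so n = 1.96² × 0.2016 / 0.065² ≈ 183.31 → 184.
Reduction: 228 − 184 = 44.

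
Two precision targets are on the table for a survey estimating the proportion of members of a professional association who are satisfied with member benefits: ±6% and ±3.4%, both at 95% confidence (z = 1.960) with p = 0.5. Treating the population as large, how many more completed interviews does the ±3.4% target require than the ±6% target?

At ±6%: n = 1.960² × 0.2500 / 0.060² ≈ 266.78 → 267.
At ±3.4%: n = 1.960² × 0.2500 / 0.034² ≈ 830.80 → 831.
Additional respondents: 831 − 267 = 564.

564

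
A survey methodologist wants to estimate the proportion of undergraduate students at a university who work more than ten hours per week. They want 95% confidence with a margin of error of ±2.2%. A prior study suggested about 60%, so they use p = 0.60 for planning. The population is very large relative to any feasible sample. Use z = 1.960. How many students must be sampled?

1905

With p = 0.60, p(1−p) = 0.2400.
n = z²·p(1−p)/E² = 1.960² × 0.2400 / 0.022² = 3.8416 × 0.2400 / 0.000484 ≈ 1904.93.
Rounding up gives n = 1905.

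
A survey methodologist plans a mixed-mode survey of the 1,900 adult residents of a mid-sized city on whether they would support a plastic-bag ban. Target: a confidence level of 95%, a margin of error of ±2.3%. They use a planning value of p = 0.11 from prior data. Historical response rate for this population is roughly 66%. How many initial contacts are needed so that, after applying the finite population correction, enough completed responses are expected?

785

For 95% confidence, z = 1.960.
Completed interviews needed (unadjusted): n₀ = 1.960² × 0.0979 / 0.023² ≈ 710.95 → 711.
FPC for N = 1,900: n = 711 / (1 + 710/1900) = 711 / 1.3737 ≈ 517.59 → 518.
At a 66% response rate, contacts needed = 518 / 0.66 ≈ 784.85 → 785.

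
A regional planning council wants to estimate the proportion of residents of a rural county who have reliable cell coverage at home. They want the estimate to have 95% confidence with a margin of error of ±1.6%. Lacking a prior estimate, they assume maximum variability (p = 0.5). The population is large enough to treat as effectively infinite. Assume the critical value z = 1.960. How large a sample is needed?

With p = 0.5, p(1−p) = 0.25.
n = z²·p(1−p)/E² = 1.960² × 0.2500 / 0.016² = 3.8416 × 0.2500 / 0.000256 ≈ 3751.56.
Rounding up gives n = 3752.

3752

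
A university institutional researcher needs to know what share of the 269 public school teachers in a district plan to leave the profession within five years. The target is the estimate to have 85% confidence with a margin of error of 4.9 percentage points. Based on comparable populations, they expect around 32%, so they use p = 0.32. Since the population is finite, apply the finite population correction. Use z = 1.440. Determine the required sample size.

Unadjusted: n₀ = 1.440² × 0.32 × 0.68 / 0.049² ≈ 187.93, so n₀ = 188.
Finite population correction with N = 269: n = n₀ / (1 + (n₀−1)/N) = 188 / (1 + 187/269) = 188 / 1.6952 ≈ 110.90.
Rounding up, n = 111.

111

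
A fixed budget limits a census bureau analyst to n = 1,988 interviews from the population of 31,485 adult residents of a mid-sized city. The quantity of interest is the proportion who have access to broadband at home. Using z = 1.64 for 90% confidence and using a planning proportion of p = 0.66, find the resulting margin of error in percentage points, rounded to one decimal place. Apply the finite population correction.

1.7

Finite-population factor: (N−n)/(N−1) = (31485−1988)/(31485−1) = 0.9369.
SE(p̂) = √[p(1−p)/n · (N−n)/(N−1)] = √[0.2244/1988 × 0.9369] = 0.01028.
E = z × SE = 1.64 × 0.01028 = 0.01687 ≈ 1.7 percentage points.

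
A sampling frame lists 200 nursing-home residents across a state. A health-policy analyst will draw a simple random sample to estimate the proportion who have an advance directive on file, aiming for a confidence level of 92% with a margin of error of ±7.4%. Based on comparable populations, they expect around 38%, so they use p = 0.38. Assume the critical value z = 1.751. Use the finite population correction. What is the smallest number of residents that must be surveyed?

80

Unadjusted: n₀ = 1.751² × 0.38 × 0.62 / 0.074² ≈ 131.91, so n₀ = 132.
Finite population correction with N = 200: n = n₀ / (1 + (n₀−1)/N) = 132 / (1 + 131/200) = 132 / 1.6550 ≈ 79.76.
Rounding up, n = 80.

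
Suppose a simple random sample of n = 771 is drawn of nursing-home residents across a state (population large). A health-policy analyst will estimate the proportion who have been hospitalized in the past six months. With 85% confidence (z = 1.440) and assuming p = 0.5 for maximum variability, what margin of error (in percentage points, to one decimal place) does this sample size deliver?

2.6

SE(p̂) = √[p(1−p)/n] = √[0.2500/771] = 0.01801.
E = z × SE = 1.440 × 0.01801 = 0.02593, or 2.6 percentage points.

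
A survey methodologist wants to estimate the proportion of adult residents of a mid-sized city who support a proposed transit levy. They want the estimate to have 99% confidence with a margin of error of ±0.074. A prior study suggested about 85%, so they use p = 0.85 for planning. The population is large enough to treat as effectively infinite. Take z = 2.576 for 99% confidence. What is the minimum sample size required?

155

With p = 0.85, p(1−p) = 0.1275.
n = z²·p(1−p)/E² = 2.576² × 0.1275 / 0.074² = 6.6358 × 0.1275 / 0.005476 ≈ 154.50.
Rounding up gives n = 155.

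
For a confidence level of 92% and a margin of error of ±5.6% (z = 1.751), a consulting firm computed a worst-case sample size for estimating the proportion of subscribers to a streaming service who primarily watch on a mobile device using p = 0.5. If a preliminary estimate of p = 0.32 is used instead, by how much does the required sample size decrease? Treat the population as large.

32

Conservative (p = 0.5): n = 1.751² × 0.25 / 0.056² ≈ 244.42 → 245.
Using p = 0.32: p(1−p) = 0.2176, so n = 1.751² × 0.2176 / 0.056² ≈ 212.74 → 213.
Reduction: 245 − 213 = 32.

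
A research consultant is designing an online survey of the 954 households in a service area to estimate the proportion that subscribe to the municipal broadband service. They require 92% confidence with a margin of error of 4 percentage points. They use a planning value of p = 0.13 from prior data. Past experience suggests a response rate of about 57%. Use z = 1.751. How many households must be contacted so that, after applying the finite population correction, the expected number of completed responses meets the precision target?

Completed interviews needed (unadjusted): n₀ = 1.751² × 0.1131 / 0.040² ≈ 216.73 → 217.
FPC for N = 954: n = 217 / (1 + 216/954) = 217 / 1.2264 ≈ 176.94 → 177.
At a 57% response rate, contacts needed = 177 / 0.57 ≈ 310.53 → 311.

311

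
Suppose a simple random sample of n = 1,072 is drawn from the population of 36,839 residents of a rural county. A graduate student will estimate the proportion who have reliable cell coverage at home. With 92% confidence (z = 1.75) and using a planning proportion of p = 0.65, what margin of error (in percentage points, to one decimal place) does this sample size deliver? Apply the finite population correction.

2.5

Finite-population factor: (N−n)/(N−1) = (36839−1072)/(36839−1) = 0.9709.
SE(p̂) = √[p(1−p)/n · (N−n)/(N−1)] = √[0.2275/1072 × 0.9709] = 0.01435.
E = z × SE = 1.75 × 0.01435 = 0.02512 ≈ 2.5 percentage points.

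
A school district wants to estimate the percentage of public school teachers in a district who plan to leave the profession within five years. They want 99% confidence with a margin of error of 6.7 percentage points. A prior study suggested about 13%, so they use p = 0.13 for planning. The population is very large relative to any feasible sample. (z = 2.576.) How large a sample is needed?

168

With p = 0.13, p(1−p) = 0.1131.
n = z²·p(1−p)/E² = 2.576² × 0.1131 / 0.067² = 6.6358 × 0.1131 / 0.004489 ≈ 167.19.
Rounding up gives n = 168.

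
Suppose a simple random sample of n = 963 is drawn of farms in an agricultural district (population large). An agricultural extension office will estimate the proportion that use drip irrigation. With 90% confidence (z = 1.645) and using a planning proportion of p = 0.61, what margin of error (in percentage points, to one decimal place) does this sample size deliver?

2.6

SE(p̂) = √[p(1−p)/n] = √[0.2379/963] = 0.01572.
E = z × SE = 1.645 × 0.01572 = 0.02586, or 2.6 percentage points.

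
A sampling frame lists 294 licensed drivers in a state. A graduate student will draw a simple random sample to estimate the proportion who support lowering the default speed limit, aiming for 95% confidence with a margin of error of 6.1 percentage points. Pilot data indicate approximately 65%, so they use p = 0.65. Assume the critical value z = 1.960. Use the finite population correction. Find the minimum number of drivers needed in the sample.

131

Unadjusted: n₀ = 1.960² × 0.65 × 0.35 / 0.061² ≈ 234.87, so n₀ = 235.
Finite population correction with N = 294: n = n₀ / (1 + (n₀−1)/N) = 235 / (1 + 234/294) = 235 / 1.7959 ≈ 130.85.
Rounding up, n = 131.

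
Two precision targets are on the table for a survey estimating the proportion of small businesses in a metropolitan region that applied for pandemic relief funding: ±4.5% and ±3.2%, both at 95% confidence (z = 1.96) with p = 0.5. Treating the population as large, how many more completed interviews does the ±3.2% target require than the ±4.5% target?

At ±4.5%: n = 1.96² × 0.2500 / 0.045² ≈ 474.27 → 475.
At ±3.2%: n = 1.96² × 0.2500 / 0.032² ≈ 937.89 → 938.
Additional respondents: 938 − 475 = 463.

463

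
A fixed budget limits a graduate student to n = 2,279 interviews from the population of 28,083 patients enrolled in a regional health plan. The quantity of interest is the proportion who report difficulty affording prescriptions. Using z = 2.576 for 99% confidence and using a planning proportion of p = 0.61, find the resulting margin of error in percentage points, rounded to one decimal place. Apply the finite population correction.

2.5

Finite-population factor: (N−n)/(N−1) = (28083−2279)/(28083−1) = 0.9189.
SE(p̂) = √[p(1−p)/n · (N−n)/(N−1)] = √[0.2379/2279 × 0.9189] = 0.00979.
E = z × SE = 2.576 × 0.00979 = 0.02523 ≈ 2.5 percentage points.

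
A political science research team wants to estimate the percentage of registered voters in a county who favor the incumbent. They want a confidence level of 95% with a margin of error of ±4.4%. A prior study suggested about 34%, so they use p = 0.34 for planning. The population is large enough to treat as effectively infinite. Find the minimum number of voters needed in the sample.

446

For 95% confidence, z = 1.96.
With p = 0.34, p(1−p) = 0.2244.
n = z²·p(1−p)/E² = 1.96² × 0.2244 / 0.044² = 3.8416 × 0.2244 / 0.001936 ≈ 445.28.
Rounding up gives n = 446.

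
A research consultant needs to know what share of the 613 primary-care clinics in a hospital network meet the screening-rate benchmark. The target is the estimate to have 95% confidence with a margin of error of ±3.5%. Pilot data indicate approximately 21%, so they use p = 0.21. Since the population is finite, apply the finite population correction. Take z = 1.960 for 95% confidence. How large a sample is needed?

Unadjusted: n₀ = 1.960² × 0.21 × 0.79 / 0.035² ≈ 520.26, so n₀ = 521.
Finite population correction with N = 613: n = n₀ / (1 + (n₀−1)/N) = 521 / (1 + 520/613) = 521 / 1.8483 ≈ 281.88.
Rounding up, n = 282.

282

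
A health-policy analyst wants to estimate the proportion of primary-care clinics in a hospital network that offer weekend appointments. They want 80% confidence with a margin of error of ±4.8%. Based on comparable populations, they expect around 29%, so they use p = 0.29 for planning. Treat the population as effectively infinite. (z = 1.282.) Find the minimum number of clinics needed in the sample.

147

With p = 0.29, p(1−p) = 0.2059.
n = z²·p(1−p)/E² = 1.282² × 0.2059 / 0.048² = 1.6435 × 0.2059 / 0.002304 ≈ 146.88.
Rounding up gives n = 147.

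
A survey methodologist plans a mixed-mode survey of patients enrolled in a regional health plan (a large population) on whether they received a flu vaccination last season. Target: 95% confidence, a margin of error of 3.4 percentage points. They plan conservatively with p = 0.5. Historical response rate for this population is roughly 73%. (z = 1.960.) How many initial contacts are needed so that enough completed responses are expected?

1139

Completed interviews needed: n₀ = 1.960² × 0.2500 / 0.034² ≈ 830.80 → 831.
At a 73% response rate, contacts needed = 831 / 0.73 ≈ 1138.36 → 1139.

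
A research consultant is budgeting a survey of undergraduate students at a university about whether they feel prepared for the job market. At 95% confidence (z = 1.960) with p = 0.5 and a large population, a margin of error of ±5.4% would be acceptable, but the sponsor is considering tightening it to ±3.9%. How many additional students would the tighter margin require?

302

At ±5.4%: n = 1.960² × 0.2500 / 0.054² ≈ 329.36 → 330.
At ±3.9%: n = 1.960² × 0.2500 / 0.039² ≈ 631.43 → 632.
Additional respondents: 632 − 330 = 302.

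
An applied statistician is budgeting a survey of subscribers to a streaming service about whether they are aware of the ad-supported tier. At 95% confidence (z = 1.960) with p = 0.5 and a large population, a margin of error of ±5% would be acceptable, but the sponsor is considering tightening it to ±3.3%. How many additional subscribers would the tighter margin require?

At ±5%: n = 1.960² × 0.2500 / 0.050² ≈ 384.16 → 385.
At ±3.3%: n = 1.960² × 0.2500 / 0.033² ≈ 881.91 → 882.
Additional respondents: 882 − 385 = 497.

497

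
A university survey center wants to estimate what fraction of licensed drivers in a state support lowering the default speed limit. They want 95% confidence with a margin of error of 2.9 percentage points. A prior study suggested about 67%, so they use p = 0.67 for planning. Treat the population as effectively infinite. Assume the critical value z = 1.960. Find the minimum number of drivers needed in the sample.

With p = 0.67, p(1−p) = 0.2211.
n = z²·p(1−p)/E² = 1.960² × 0.2211 / 0.029² = 3.8416 × 0.2211 / 0.000841 ≈ 1009.96.
Rounding up gives n = 1010.

1010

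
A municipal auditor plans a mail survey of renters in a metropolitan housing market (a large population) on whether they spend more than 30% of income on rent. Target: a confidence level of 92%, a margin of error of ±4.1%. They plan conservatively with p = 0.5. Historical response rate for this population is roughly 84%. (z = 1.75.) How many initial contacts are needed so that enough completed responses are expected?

543

Completed interviews needed: n₀ = 1.75² × 0.2500 / 0.041² ≈ 455.46 → 456.
At an 84% response rate, contacts needed = 456 / 0.84 ≈ 542.86 → 543.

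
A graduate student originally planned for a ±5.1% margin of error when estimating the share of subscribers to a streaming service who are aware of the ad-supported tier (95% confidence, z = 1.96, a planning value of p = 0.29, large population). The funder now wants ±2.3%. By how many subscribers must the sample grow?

At ±5.1%: n = 1.96² × 0.2059 / 0.051² ≈ 304.11 → 305.
At ±2.3%: n = 1.96² × 0.2059 / 0.023² ≈ 1495.25 → 1496.
Additional respondents: 1496 − 305 = 1191.

1191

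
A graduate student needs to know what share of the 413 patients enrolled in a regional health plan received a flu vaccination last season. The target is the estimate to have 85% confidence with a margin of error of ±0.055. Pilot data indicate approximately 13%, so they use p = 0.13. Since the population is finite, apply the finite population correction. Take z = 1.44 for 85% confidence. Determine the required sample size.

Unadjusted: n₀ = 1.44² × 0.13 × 0.87 / 0.055² ≈ 77.53, so n₀ = 78.
Finite population correction with N = 413: n = n₀ / (1 + (n₀−1)/N) = 78 / (1 + 77/413) = 78 / 1.1864 ≈ 65.74.
Rounding up, n = 66.

66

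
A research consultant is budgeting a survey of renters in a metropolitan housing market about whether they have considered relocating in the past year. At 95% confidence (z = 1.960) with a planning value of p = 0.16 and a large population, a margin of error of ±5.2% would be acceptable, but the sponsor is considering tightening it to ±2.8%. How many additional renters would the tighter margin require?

468

At ±5.2%: n = 1.960² × 0.1344 / 0.052² ≈ 190.94 → 191.
At ±2.8%: n = 1.960² × 0.1344 / 0.028² ≈ 658.56 → 659.
Additional respondents: 659 − 191 = 468.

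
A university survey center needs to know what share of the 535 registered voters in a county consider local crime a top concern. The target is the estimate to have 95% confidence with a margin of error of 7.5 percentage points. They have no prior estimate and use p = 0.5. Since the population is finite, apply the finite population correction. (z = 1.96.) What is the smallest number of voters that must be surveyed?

130

Unadjusted: n₀ = 1.96² × 0.50 × 0.50 / 0.075² ≈ 170.74, so n₀ = 171.
Finite population correction with N = 535: n = n₀ / (1 + (n₀−1)/N) = 171 / (1 + 170/535) = 171 / 1.3178 ≈ 129.77.
Rounding up, n = 130.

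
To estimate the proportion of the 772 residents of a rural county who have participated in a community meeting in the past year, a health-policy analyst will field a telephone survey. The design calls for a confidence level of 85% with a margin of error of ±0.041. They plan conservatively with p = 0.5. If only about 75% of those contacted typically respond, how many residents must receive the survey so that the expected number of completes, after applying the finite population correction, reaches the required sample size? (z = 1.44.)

295

Completed interviews needed (unadjusted): n₀ = 1.44² × 0.2500 / 0.041² ≈ 308.39 → 309.
FPC for N = 772: n = 309 / (1 + 308/772) = 309 / 1.3990 ≈ 220.88 → 221.
At a 75% response rate, contacts needed = 221 / 0.75 ≈ 294.67 → 295.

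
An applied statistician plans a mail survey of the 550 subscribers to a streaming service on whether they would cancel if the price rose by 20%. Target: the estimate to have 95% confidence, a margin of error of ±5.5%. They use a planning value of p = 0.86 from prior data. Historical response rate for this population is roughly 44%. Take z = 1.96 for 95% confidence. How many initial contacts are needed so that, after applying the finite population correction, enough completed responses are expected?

Completed interviews needed (unadjusted): n₀ = 1.96² × 0.1204 / 0.055² ≈ 152.90 → 153.
FPC for N = 550: n = 153 / (1 + 152/550) = 153 / 1.2764 ≈ 119.87 → 120.
At a 44% response rate, contacts needed = 120 / 0.44 ≈ 272.73 → 273.

273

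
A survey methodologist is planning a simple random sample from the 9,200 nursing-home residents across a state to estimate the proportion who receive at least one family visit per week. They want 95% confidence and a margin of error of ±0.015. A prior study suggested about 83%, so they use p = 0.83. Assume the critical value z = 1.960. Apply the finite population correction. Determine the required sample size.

1910

Unadjusted: n₀ = 1.960² × 0.83 × 0.17 / 0.015² ≈ 2409.11, so n₀ = 2410.
Finite population correction with N = 9,200: n = n₀ / (1 + (n₀−1)/N) = 2410 / (1 + 2409/9200) = 2410 / 1.2618 ≈ 1909.90.
Rounding up, n = 1910.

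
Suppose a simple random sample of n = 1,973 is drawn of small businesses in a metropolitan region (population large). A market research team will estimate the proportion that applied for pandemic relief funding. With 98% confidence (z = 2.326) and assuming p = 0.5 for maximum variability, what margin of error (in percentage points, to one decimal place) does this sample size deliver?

SE(p̂) = √[p(1−p)/n] = √[0.2500/1973] = 0.01126.
E = z × SE = 2.326 × 0.01126 = 0.02618, or 2.6 percentage points.

2.6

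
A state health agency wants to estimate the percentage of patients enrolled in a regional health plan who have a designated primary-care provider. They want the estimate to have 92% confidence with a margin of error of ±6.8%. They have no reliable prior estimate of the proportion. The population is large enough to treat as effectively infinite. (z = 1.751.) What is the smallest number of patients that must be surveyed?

166

With no prior estimate, use p = 0.5, giving p(1−p) = 0.25.
n = z²·p(1−p)/E² = 1.751² × 0.2500 / 0.068² = 3.0660 × 0.2500 / 0.004624 ≈ 165.77.
Rounding up gives n = 166.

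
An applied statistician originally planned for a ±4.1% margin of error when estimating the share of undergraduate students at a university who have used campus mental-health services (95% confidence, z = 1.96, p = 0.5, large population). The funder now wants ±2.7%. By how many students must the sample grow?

At ±4.1%: n = 1.96² × 0.2500 / 0.041² ≈ 571.33 → 572.
At ±2.7%: n = 1.96² × 0.2500 / 0.027² ≈ 1317.42 → 1318.
Additional respondents: 1318 − 572 = 746.

746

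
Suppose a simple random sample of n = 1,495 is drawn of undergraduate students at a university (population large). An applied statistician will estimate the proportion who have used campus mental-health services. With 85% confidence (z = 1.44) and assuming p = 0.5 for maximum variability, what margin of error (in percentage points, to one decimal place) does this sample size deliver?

1.9

SE(p̂) = √[p(1−p)/n] = √[0.2500/1495] = 0.01293.
E = z × SE = 1.44 × 0.01293 = 0.01862, or 1.9 percentage points.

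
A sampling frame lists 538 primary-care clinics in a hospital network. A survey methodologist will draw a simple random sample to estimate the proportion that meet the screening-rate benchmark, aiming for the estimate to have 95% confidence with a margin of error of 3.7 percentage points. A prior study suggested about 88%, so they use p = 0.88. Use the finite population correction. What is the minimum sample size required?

192

For 95% confidence, z = 1.960.
Unadjusted: n₀ = 1.960² × 0.88 × 0.12 / 0.037² ≈ 296.33, so n₀ = 297.
Finite population correction with N = 538: n = n₀ / (1 + (n₀−1)/N) = 297 / (1 + 296/538) = 297 / 1.5502 ≈ 191.59.
Rounding up, n = 192.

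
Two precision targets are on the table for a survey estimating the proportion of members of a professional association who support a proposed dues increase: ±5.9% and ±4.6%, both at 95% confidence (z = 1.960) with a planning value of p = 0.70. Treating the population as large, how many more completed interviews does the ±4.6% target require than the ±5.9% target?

At ±5.9%: n = 1.960² × 0.2100 / 0.059² ≈ 231.75 → 232.
At ±4.6%: n = 1.960² × 0.2100 / 0.046² ≈ 381.26 → 382.
Additional respondents: 382 − 232 = 150.

150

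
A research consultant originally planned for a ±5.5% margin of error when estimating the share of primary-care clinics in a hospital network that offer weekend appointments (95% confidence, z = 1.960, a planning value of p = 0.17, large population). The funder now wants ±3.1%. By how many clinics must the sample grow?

385

At ±5.5%: n = 1.960² × 0.1411 / 0.055² ≈ 179.19 → 180.
At ±3.1%: n = 1.960² × 0.1411 / 0.031² ≈ 564.05 → 565.
Additional respondents: 565 − 180 = 385.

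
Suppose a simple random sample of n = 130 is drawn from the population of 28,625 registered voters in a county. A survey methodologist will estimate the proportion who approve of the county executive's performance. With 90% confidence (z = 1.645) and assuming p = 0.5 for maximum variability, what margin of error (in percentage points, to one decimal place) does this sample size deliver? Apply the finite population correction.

Finite-population factor: (N−n)/(N−1) = (28625−130)/(28625−1) = 0.9955.
SE(p̂) = √[p(1−p)/n · (N−n)/(N−1)] = √[0.2500/130 × 0.9955] = 0.04375.
E = z × SE = 1.645 × 0.04375 = 0.07198 ≈ 7.2 percentage points.

7.2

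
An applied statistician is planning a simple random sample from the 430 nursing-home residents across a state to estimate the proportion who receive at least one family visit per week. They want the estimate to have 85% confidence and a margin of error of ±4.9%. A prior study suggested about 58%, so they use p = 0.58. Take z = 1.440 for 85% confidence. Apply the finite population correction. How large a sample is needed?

142

Unadjusted: n₀ = 1.440² × 0.58 × 0.42 / 0.049² ≈ 210.38, so n₀ = 211.
Finite population correction with N = 430: n = n₀ / (1 + (n₀−1)/N) = 211 / (1 + 210/430) = 211 / 1.4884 ≈ 141.77.
Rounding up, n = 142.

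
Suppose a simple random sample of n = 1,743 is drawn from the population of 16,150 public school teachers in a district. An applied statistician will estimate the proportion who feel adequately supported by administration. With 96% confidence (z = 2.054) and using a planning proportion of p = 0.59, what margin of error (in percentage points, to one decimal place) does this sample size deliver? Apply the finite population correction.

Finite-population factor: (N−n)/(N−1) = (16150−1743)/(16150−1) = 0.8921.
SE(p̂) = √[p(1−p)/n · (N−n)/(N−1)] = √[0.2419/1743 × 0.8921] = 0.01113.
E = z × SE = 2.054 × 0.01113 = 0.02286 ≈ 2.3 percentage points.

2.3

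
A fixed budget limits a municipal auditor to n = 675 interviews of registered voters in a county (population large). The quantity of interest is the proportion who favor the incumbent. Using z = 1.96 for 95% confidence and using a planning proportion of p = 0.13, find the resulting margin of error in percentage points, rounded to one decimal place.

2.5

SE(p̂) = √[p(1−p)/n] = √[0.1131/675] = 0.01294.
E = z × SE = 1.96 × 0.01294 = 0.02537, or 2.5 percentage points.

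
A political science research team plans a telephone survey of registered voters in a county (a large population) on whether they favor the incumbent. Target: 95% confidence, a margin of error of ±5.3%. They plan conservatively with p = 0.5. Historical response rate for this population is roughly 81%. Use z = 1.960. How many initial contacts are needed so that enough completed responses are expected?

423

Completed interviews needed: n₀ = 1.960² × 0.2500 / 0.053² ≈ 341.90 → 342.
At an 81% response rate, contacts needed = 342 / 0.81 ≈ 422.22 → 423.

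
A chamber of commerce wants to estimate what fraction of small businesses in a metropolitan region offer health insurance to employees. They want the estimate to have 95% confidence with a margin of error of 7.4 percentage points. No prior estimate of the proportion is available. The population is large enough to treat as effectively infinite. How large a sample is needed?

For 95% confidence, z = 1.960.
With no prior estimate, use p = 0.5, giving p(1−p) = 0.25.
n = z²·p(1−p)/E² = 1.960² × 0.2500 / 0.074² = 3.8416 × 0.2500 / 0.005476 ≈ 175.38.
Rounding up gives n = 176.

176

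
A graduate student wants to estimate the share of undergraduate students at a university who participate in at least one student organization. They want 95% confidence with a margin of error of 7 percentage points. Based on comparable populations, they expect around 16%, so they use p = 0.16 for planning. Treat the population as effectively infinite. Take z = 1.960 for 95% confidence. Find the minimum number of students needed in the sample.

With p = 0.16, p(1−p) = 0.1344.
n = z²·p(1−p)/E² = 1.960² × 0.1344 / 0.070² = 3.8416 × 0.1344 / 0.004900 ≈ 105.37.
Rounding up gives n = 106.

106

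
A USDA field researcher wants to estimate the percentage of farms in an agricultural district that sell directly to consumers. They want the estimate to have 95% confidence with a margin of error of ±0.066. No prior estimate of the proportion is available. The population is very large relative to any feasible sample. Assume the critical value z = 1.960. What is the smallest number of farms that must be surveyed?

With no prior estimate, use p = 0.5, giving p(1−p) = 0.25.
n = z²·p(1−p)/E² = 1.960² × 0.2500 / 0.066² = 3.8416 × 0.2500 / 0.004356 ≈ 220.48.
Rounding up gives n = 221.

221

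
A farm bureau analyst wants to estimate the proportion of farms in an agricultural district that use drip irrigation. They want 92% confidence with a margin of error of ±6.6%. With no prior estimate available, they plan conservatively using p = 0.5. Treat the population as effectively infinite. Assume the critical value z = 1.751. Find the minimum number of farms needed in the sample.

With p = 0.5, p(1−p) = 0.25.
n = z²·p(1−p)/E² = 1.751² × 0.2500 / 0.066² = 3.0660 × 0.2500 / 0.004356 ≈ 175.96.
Rounding up gives n = 176.

176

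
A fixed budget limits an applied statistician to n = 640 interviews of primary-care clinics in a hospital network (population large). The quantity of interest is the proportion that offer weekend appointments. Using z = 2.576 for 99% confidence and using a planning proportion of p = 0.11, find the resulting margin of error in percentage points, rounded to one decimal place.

SE(p̂) = √[p(1−p)/n] = √[0.0979/640] = 0.01237.
E = z × SE = 2.576 × 0.01237 = 0.03186, or 3.2 percentage points.

3.2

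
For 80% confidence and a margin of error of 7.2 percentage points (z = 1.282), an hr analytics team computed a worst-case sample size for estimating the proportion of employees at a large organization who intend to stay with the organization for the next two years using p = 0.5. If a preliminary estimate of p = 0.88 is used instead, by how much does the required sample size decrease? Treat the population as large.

Conservative (p = 0.5): n = 1.282² × 0.25 / 0.072² ≈ 79.26 → 80.
Using p = 0.88: p(1−p) = 0.1056, so n = 1.282² × 0.1056 / 0.072² ≈ 33.48 → 34.
Reduction: 80 − 34 = 46.

46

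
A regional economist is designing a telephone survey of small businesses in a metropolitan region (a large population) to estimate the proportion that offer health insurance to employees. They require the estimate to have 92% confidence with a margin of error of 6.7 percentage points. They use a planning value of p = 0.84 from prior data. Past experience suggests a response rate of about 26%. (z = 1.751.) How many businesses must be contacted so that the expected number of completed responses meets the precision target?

354

Completed interviews needed: n₀ = 1.751² × 0.1344 / 0.067² ≈ 91.80 → 92.
At a 26% response rate, contacts needed = 92 / 0.26 ≈ 353.85 → 354.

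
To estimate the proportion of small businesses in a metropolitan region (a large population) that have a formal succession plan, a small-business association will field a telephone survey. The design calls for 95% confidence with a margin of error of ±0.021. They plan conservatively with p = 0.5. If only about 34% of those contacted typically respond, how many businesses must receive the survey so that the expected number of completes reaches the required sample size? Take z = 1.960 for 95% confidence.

Completed interviews needed: n₀ = 1.960² × 0.2500 / 0.021² ≈ 2177.78 → 2178.
At a 34% response rate, contacts needed = 2178 / 0.34 ≈ 6405.88 → 6406.

6406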